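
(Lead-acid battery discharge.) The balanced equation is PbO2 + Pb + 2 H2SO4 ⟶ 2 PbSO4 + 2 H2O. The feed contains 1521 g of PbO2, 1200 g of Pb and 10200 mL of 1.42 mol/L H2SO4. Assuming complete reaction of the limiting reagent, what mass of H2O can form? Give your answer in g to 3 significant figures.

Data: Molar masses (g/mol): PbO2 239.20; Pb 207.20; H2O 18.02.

209 g

n(PbO2) = 1521 / 239.20 = 6.359 mol
n(Pb) = 1200 / 207.20 = 5.792 mol
n(H2SO4) = 1.42 × 10200/1000 = 14.48 mol
n/ν for PbO2 = 6.359/1 = 6.359
n/ν for Pb = 5.792/1 = 5.792
n/ν for H2SO4 = 14.48/2 = 7.240
Smallest n/ν is Pb → limiting reagent.
n(H2O) = (2/1) × 5.792 = 11.58 mol
mass = 11.58 × 18.02 = 208.7 g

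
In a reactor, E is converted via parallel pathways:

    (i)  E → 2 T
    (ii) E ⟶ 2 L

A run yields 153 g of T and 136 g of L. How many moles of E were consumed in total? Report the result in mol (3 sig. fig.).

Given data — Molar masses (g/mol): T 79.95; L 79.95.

1.81 mol

n(T) = 153 / 79.95 = 1.914 mol
n(L) = 136 / 79.95 = 1.701 mol
n(E) via (i) = (1/2)×1.914 = 0.9570 mol
n(E) via (ii) = (1/2)×1.701 = 0.8505 mol
total n(E) = 0.9570 + 0.8505 = 1.808 mol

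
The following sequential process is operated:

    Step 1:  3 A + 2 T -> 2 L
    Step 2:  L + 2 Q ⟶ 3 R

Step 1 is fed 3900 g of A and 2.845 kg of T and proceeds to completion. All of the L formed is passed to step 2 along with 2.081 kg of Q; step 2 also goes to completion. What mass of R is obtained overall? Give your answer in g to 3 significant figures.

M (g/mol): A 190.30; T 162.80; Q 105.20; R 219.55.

6510 g

Step 1:
n(A) = 3900 / 190.30 = 20.49 mol
n(T) = 2.845×1000 / 162.80 = 17.48 mol
n/ν for A = 20.49/3 = 6.830
n/ν for T = 17.48/2 = 8.740
Smallest n/ν is A → limiting reagent.
n(L) produced = (2/3) × 20.49 = 13.66 mol
Step 2:
n(L) available = 13.66 mol
n(Q) = 2.081×1000 / 105.20 = 19.78 mol
n/ν for L = 13.66/1 = 13.66
n/ν for Q = 19.78/2 = 9.890
Smallest n/ν is Q → limiting reagent.
n(R) = (3/2) × 19.78 = 29.67 mol
mass = 29.67 × 219.55 = 6514 g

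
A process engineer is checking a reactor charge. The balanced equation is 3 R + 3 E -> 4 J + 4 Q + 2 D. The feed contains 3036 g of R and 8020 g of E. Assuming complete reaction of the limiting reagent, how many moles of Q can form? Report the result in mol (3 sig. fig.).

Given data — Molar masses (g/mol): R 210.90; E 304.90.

n(R) = 3036 / 210.90 = 14.40 mol
n(E) = 8020 / 304.90 = 26.30 mol
n/ν → R: 4.800, E: 8.767; R is limiting.
n(Q) = (4/3) × 14.40 = 19.20 mol

19.2 mol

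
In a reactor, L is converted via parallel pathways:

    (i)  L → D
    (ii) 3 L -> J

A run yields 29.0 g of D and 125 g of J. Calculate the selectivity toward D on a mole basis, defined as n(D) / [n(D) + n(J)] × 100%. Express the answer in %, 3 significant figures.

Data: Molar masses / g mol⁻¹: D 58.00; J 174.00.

41.0 %

n(D) = 29.0 / 58.00 = 0.5000 mol
n(J) = 125 / 174.00 = 0.7184 mol
selectivity = 0.5000/(0.5000+0.7184) × 100 = 41.04 %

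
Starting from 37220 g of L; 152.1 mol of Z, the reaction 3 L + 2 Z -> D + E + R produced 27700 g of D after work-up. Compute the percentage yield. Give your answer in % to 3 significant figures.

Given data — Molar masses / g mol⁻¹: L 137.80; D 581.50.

n(L) = 37220 / 137.80 = 270.1 mol
n(Z) = 152.1 mol
n/ν for L = 270.1/3 = 90.03
n/ν for Z = 152.1/2 = 76.05
Smallest n/ν is Z → limiting reagent.
theoretical n(D) = (1/2) × 152.1 = 76.05 mol → 44220 g
% yield = 27700 / 44220 × 100 = 62.64 %

62.6 %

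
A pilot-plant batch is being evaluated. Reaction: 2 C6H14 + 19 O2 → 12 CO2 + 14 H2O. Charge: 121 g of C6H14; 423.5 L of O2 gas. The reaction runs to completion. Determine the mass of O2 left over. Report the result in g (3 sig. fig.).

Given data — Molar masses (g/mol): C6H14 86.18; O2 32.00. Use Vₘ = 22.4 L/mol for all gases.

n(C6H14) = 121.0 / 86.18 = 1.404 mol
n(O2) = 423.5 / 22.4 = 18.91 mol
n/ν for C6H14 = 1.404/2 = 0.7020
n/ν for O2 = 18.91/19 = 0.9953
Smallest n/ν is C6H14 → limiting reagent.
O2 consumed = (19/2) × 1.404 = 13.34 mol
O2 remaining = 18.91 − 13.34 = 5.570 mol
mass = 5.570 × 32.00 = 178.2 g

178 g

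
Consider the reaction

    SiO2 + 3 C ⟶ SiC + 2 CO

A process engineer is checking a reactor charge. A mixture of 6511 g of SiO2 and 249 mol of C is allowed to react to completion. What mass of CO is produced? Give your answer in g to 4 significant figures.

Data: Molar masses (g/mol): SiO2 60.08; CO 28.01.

4650 g

n(SiO2) = 6511 / 60.08 = 108.4 mol
n(C) = 249.0 mol
n/ν for SiO2 = 108.4/1 = 108.4
n/ν for C = 249.0/3 = 83.00
Smallest n/ν is C → limiting reagent.
n(CO) = (2/3) × 249.0 = 166.0 mol
mass = 166.0 × 28.01 = 4650 g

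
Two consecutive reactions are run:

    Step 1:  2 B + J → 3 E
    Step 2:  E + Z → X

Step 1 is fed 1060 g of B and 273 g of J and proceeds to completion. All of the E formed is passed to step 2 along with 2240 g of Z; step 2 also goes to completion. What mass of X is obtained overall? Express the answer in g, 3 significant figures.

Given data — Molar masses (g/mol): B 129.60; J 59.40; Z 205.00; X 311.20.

Step 1:
n(B) = 1060 / 129.60 = 8.179 mol
n(J) = 273.0 / 59.40 = 4.596 mol
n/ν → B: 4.090, J: 4.596; B is limiting.
n(E) produced = (3/2) × 8.179 = 12.27 mol
Step 2:
n(E) available = 12.27 mol
n(Z) = 2240 / 205.00 = 10.93 mol
n/ν → E: 12.27, Z: 10.93; Z is limiting.
n(X) = (1/1) × 10.93 = 10.93 mol
mass = 10.93 × 311.20 = 3401 g

3400 g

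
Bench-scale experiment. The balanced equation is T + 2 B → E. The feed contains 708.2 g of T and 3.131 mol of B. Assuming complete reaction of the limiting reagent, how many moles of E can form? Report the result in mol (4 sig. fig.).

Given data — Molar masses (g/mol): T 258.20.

n(T) = 708.2 / 258.20 = 2.743 mol
n(B) = 3.131 mol
n/ν for T = 2.743/1 = 2.743
n/ν for B = 3.131/2 = 1.566
Smallest n/ν is B → limiting reagent.
n(E) = (1/2) × 3.131 = 1.566 mol

1.566 mol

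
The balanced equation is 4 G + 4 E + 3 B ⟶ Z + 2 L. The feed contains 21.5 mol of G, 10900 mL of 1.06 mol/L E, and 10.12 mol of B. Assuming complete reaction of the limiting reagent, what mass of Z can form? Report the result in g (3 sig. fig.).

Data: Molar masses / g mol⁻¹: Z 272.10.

786 g

n(G) = 21.50 mol
n(E) = 1.06 × 10900/1000 = 11.55 mol
n(B) = 10.12 mol
n/ν → G: 5.375, E: 2.888, B: 3.373; E is limiting.
n(Z) = (1/4) × 11.55 = 2.888 mol
mass = 2.888 × 272.10 = 785.8 g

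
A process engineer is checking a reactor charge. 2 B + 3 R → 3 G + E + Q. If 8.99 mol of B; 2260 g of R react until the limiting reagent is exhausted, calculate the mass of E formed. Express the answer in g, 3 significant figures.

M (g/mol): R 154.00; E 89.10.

n(B) = 8.990 mol
n(R) = 2260 / 154.00 = 14.68 mol
n/ν → B: 4.495, R: 4.893; B is limiting.
n(E) = (1/2) × 8.990 = 4.495 mol
mass = 4.495 × 89.10 = 400.5 g

401 g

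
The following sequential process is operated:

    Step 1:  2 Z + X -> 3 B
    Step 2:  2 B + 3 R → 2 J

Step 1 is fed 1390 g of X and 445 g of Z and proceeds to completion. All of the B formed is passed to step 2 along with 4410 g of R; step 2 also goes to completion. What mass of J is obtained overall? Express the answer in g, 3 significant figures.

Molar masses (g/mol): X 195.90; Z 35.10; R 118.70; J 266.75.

5070 g

Step 1:
n(X) = 1390 / 195.90 = 7.095 mol
n(Z) = 445.0 / 35.10 = 12.68 mol
n/ν → X: 7.095, Z: 6.340; Z is limiting.
n(B) produced = (3/2) × 12.68 = 19.02 mol
Step 2:
n(B) available = 19.02 mol
n(R) = 4410 / 118.70 = 37.15 mol
n/ν → B: 9.510, R: 12.38; B is limiting.
n(J) = (2/2) × 19.02 = 19.02 mol
mass = 19.02 × 266.75 = 5074 g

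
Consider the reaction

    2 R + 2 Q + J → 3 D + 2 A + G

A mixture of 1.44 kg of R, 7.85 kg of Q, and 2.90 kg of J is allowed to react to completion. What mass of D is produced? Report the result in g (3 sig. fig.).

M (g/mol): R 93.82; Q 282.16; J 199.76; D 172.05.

n(R) = 1.440×1000 / 93.82 = 15.35 mol
n(Q) = 7.850×1000 / 282.16 = 27.82 mol
n(J) = 2.900×1000 / 199.76 = 14.52 mol
n/ν for R = 15.35/2 = 7.675
n/ν for Q = 27.82/2 = 13.91
n/ν for J = 14.52/1 = 14.52
Smallest n/ν is R → limiting reagent.
n(D) = (3/2) × 15.35 = 23.03 mol
mass = 23.03 × 172.05 = 3962 g

3960 g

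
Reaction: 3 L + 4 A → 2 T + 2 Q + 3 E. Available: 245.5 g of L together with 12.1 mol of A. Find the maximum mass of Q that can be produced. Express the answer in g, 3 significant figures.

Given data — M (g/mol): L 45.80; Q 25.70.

91.8 g

n(L) = 245.5 / 45.80 = 5.360 mol
n(A) = 12.10 mol
n/ν → L: 1.787, A: 3.025; L is limiting.
n(Q) = (2/3) × 5.360 = 3.573 mol
mass = 3.573 × 25.70 = 91.83 g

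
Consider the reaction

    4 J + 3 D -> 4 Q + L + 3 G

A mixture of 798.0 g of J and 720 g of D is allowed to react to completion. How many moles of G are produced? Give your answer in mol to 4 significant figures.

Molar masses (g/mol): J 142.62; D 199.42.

n(J) = 798.0 / 142.62 = 5.595 mol
n(D) = 720.0 / 199.42 = 3.610 mol
n/ν → J: 1.399, D: 1.203; D is limiting.
n(G) = (3/3) × 3.610 = 3.610 mol

3.610 mol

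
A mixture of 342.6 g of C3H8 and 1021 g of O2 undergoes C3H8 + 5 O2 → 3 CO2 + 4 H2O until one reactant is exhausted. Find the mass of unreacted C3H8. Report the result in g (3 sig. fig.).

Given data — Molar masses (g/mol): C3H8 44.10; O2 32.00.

61.2 g

n(C3H8) = 342.6 / 44.10 = 7.769 mol
n(O2) = 1021 / 32.00 = 31.91 mol
n/ν → C3H8: 7.769, O2: 6.382; O2 is limiting.
C3H8 consumed = (1/5) × 31.91 = 6.382 mol
C3H8 remaining = 7.769 − 6.382 = 1.387 mol
mass = 1.387 × 44.10 = 61.17 g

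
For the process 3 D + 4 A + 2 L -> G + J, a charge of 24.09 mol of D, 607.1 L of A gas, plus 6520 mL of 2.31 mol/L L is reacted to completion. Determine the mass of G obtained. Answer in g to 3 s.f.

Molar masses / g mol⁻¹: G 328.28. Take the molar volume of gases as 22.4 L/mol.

n(D) = 24.09 mol
n(A) = 607.1 / 22.4 = 27.10 mol
n(L) = 2.31 × 6520/1000 = 15.06 mol
n/ν → D: 8.030, A: 6.775, L: 7.530; A is limiting.
n(G) = (1/4) × 27.10 = 6.775 mol
mass = 6.775 × 328.28 = 2224 g

2220 g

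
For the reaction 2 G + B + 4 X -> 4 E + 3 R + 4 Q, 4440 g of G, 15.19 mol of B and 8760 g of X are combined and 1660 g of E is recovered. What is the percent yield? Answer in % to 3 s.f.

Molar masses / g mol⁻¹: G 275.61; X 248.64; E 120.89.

n(G) = 4440 / 275.61 = 16.11 mol
n(B) = 15.19 mol
n(X) = 8760 / 248.64 = 35.23 mol
n/ν for G = 16.11/2 = 8.055
n/ν for B = 15.19/1 = 15.19
n/ν for X = 35.23/4 = 8.808
Smallest n/ν is G → limiting reagent.
theoretical n(E) = (4/2) × 16.11 = 32.22 mol → 3895 g
% yield = 1660 / 3895 × 100 = 42.62 %

42.6 %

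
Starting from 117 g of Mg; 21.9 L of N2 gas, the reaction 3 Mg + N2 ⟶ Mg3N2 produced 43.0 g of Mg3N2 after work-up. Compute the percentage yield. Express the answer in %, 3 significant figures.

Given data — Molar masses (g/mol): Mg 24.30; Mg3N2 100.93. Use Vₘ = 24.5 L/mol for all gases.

47.7 %

n(Mg) = 117.0 / 24.30 = 4.815 mol
n(N2) = 21.90 / 24.5 = 0.8939 mol
n/ν for Mg = 4.815/3 = 1.605
n/ν for N2 = 0.8939/1 = 0.8939
Smallest n/ν is N2 → limiting reagent.
theoretical n(Mg3N2) = (1/1) × 0.8939 = 0.8939 mol → 90.22 g
% yield = 43.0 / 90.22 × 100 = 47.66 %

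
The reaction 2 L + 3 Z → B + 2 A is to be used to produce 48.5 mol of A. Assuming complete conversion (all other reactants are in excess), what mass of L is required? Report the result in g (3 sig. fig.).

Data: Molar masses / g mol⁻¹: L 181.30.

n(A) = 48.50 mol
n(L) = (2/2) × 48.50 = 48.50 mol
mass = 48.50 × 181.30 = 8793 g

8790 g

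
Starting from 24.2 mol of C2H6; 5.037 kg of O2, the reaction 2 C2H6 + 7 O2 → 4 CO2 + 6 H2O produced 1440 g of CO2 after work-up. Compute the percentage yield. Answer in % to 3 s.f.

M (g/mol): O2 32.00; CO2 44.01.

n(C2H6) = 24.20 mol
n(O2) = 5.037×1000 / 32.00 = 157.4 mol
n/ν → C2H6: 12.10, O2: 22.49; C2H6 is limiting.
theoretical n(CO2) = (4/2) × 24.20 = 48.40 mol → 2130 g
% yield = 1440 / 2130 × 100 = 67.61 %

67.6 %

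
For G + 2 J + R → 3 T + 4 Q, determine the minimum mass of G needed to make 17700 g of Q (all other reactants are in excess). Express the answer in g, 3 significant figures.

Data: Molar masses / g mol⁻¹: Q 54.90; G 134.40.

n(Q) = 17700 / 54.90 = 322.4 mol
n(G) = (1/4) × 322.4 = 80.60 mol
mass = 80.60 × 134.40 = 10830 g

10800 g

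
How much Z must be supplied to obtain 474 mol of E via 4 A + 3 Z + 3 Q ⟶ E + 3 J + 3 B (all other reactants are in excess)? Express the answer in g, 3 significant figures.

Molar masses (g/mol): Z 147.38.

210000 g

n(E) = 474.0 mol
n(Z) = (3/1) × 474.0 = 1422 mol
mass = 1422 × 147.38 = 209600 g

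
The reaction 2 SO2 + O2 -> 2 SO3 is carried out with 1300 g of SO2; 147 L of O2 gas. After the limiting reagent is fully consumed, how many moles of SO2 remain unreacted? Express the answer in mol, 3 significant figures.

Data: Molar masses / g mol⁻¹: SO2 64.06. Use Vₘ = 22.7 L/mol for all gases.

n(SO2) = 1300 / 64.06 = 20.29 mol
n(O2) = 147.0 / 22.7 = 6.476 mol
n/ν → SO2: 10.15, O2: 6.476; O2 is limiting.
SO2 consumed = (2/1) × 6.476 = 12.95 mol
SO2 remaining = 20.29 − 12.95 = 7.340 mol

7.34 mol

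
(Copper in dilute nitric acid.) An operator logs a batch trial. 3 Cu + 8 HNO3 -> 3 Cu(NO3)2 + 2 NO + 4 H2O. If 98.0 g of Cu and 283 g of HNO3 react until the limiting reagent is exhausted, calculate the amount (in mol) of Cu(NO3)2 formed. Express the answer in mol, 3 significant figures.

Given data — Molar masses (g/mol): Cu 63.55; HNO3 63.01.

1.54 mol

n(Cu) = 98.00 / 63.55 = 1.542 mol
n(HNO3) = 283.0 / 63.01 = 4.491 mol
n/ν → Cu: 0.5140, HNO3: 0.5614; Cu is limiting.
n(Cu(NO3)2) = (3/3) × 1.542 = 1.542 mol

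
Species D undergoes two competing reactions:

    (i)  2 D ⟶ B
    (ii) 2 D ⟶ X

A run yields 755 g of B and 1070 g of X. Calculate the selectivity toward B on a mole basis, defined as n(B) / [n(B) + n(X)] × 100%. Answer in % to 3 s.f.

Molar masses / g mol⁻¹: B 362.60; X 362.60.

n(B) = 755 / 362.60 = 2.082 mol
n(X) = 1070 / 362.60 = 2.951 mol
selectivity = 2.082/(2.082+2.951) × 100 = 41.37 %

41.4 %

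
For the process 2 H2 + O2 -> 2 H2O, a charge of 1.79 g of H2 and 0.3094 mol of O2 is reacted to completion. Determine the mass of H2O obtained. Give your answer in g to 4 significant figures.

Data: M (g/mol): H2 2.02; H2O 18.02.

n(H2) = 1.790 / 2.02 = 0.8861 mol
n(O2) = 0.3094 mol
n/ν for H2 = 0.8861/2 = 0.4431
n/ν for O2 = 0.3094/1 = 0.3094
Smallest n/ν is O2 → limiting reagent.
n(H2O) = (2/1) × 0.3094 = 0.6188 mol
mass = 0.6188 × 18.02 = 11.15 g

11.15 g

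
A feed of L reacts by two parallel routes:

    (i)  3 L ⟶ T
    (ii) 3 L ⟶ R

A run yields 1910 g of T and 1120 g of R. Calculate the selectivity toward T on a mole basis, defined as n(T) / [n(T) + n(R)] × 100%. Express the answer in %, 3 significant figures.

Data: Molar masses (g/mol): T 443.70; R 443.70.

n(T) = 1910 / 443.70 = 4.305 mol
n(R) = 1120 / 443.70 = 2.524 mol
selectivity = 4.305/(4.305+2.524) × 100 = 63.04 %

63.0 %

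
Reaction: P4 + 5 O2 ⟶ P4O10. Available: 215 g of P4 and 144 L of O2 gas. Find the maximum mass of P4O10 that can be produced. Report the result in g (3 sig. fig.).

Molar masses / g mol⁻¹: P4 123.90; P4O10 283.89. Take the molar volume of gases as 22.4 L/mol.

365 g

n(P4) = 215.0 / 123.90 = 1.735 mol
n(O2) = 144.0 / 22.4 = 6.429 mol
n/ν → P4: 1.735, O2: 1.286; O2 is limiting.
n(P4O10) = (1/5) × 6.429 = 1.286 mol
mass = 1.286 × 283.89 = 365.1 g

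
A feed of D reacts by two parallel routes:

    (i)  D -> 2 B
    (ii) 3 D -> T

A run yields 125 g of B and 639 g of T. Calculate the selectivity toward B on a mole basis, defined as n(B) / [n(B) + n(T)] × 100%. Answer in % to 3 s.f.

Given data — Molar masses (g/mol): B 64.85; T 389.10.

54.0 %

n(B) = 125 / 64.85 = 1.928 mol
n(T) = 639 / 389.10 = 1.642 mol
selectivity = 1.928/(1.928+1.642) × 100 = 54.01 %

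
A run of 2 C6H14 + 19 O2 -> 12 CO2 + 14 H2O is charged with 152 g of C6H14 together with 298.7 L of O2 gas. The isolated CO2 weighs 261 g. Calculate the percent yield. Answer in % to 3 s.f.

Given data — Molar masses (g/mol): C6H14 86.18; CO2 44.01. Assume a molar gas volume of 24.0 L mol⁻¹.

75.4 %

n(C6H14) = 152.0 / 86.18 = 1.764 mol
n(O2) = 298.7 / 24.0 = 12.45 mol
n/ν for C6H14 = 1.764/2 = 0.8820
n/ν for O2 = 12.45/19 = 0.6553
Smallest n/ν is O2 → limiting reagent.
theoretical n(CO2) = (12/19) × 12.45 = 7.863 mol → 346.1 g
% yield = 261 / 346.1 × 100 = 75.41 %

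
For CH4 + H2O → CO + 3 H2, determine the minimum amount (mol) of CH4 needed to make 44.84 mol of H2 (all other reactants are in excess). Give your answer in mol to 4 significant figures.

14.95 mol

n(H2) = 44.84 mol
n(CH4) = (1/3) × 44.84 = 14.95 mol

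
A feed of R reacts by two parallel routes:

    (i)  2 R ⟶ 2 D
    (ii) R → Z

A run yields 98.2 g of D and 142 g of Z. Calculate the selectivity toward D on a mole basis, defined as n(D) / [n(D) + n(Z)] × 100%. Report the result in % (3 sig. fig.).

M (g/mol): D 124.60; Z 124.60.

n(D) = 98.2 / 124.60 = 0.7881 mol
n(Z) = 142 / 124.60 = 1.140 mol
selectivity = 0.7881/(0.7881+1.140) × 100 = 40.87 %

40.9 %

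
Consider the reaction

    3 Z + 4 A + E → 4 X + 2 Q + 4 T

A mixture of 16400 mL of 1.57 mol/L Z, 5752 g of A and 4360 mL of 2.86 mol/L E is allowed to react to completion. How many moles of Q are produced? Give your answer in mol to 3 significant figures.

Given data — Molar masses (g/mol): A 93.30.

n(Z) = 1.57 × 16400/1000 = 25.75 mol
n(A) = 5752 / 93.30 = 61.65 mol
n(E) = 2.86 × 4360/1000 = 12.47 mol
n/ν → Z: 8.583, A: 15.41, E: 12.47; Z is limiting.
n(Q) = (2/3) × 25.75 = 17.17 mol

17.2 mol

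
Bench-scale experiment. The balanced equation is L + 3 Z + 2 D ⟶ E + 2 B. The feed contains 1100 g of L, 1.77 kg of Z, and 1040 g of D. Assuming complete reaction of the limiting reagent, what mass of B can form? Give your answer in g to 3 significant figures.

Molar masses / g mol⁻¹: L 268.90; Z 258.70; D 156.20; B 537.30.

n(L) = 1100 / 268.90 = 4.091 mol
n(Z) = 1.770×1000 / 258.70 = 6.842 mol
n(D) = 1040 / 156.20 = 6.658 mol
n/ν for L = 4.091/1 = 4.091
n/ν for Z = 6.842/3 = 2.281
n/ν for D = 6.658/2 = 3.329
Smallest n/ν is Z → limiting reagent.
n(B) = (2/3) × 6.842 = 4.561 mol
mass = 4.561 × 537.30 = 2451 g

2450 g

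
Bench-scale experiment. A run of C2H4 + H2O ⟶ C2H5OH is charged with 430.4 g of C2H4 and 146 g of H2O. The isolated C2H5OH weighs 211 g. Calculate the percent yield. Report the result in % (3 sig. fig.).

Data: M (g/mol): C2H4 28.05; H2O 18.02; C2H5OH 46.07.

n(C2H4) = 430.4 / 28.05 = 15.34 mol
n(H2O) = 146.0 / 18.02 = 8.102 mol
n/ν for C2H4 = 15.34/1 = 15.34
n/ν for H2O = 8.102/1 = 8.102
Smallest n/ν is H2O → limiting reagent.
theoretical n(C2H5OH) = (1/1) × 8.102 = 8.102 mol → 373.3 g
% yield = 211 / 373.3 × 100 = 56.52 %

56.5 %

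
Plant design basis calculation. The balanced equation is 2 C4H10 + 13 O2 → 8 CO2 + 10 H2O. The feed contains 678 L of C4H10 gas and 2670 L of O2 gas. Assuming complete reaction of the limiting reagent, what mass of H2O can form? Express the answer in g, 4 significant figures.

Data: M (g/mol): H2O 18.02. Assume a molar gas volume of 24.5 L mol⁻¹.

1511 g

n(C4H10) = 678.0 / 24.5 = 27.67 mol
n(O2) = 2670 / 24.5 = 109.0 mol
n/ν for C4H10 = 27.67/2 = 13.84
n/ν for O2 = 109.0/13 = 8.385
Smallest n/ν is O2 → limiting reagent.
n(H2O) = (10/13) × 109.0 = 83.85 mol
mass = 83.85 × 18.02 = 1511 g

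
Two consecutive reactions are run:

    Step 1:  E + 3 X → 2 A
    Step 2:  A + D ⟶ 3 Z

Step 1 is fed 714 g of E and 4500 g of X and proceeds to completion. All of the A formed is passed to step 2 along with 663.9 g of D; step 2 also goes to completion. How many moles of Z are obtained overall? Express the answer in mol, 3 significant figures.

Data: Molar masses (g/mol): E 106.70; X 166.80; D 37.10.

Step 1:
n(E) = 714.0 / 106.70 = 6.692 mol
n(X) = 4500 / 166.80 = 26.98 mol
n/ν for E = 6.692/1 = 6.692
n/ν for X = 26.98/3 = 8.993
Smallest n/ν is E → limiting reagent.
n(A) produced = (2/1) × 6.692 = 13.38 mol
Step 2:
n(A) available = 13.38 mol
n(D) = 663.9 / 37.10 = 17.89 mol
n/ν for A = 13.38/1 = 13.38
n/ν for D = 17.89/1 = 17.89
Smallest n/ν is A → limiting reagent.
n(Z) = (3/1) × 13.38 = 40.14 mol

40.1 mol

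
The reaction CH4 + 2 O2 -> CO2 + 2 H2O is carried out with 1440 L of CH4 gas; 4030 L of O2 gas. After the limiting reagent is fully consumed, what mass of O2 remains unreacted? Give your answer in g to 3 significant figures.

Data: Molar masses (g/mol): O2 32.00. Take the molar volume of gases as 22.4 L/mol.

1640 g

n(CH4) = 1440 / 22.4 = 64.29 mol
n(O2) = 4030 / 22.4 = 179.9 mol
n/ν for CH4 = 64.29/1 = 64.29
n/ν for O2 = 179.9/2 = 89.95
Smallest n/ν is CH4 → limiting reagent.
O2 consumed = (2/1) × 64.29 = 128.6 mol
O2 remaining = 179.9 − 128.6 = 51.30 mol
mass = 51.30 × 32.00 = 1642 g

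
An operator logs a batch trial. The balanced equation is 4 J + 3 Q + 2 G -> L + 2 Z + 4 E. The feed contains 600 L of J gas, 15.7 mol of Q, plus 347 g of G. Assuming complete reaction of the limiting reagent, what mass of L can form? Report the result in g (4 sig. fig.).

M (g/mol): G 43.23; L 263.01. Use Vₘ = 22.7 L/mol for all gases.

1056 g

n(J) = 600.0 / 22.7 = 26.43 mol
n(Q) = 15.70 mol
n(G) = 347.0 / 43.23 = 8.027 mol
n/ν → J: 6.608, Q: 5.233, G: 4.014; G is limiting.
n(L) = (1/2) × 8.027 = 4.014 mol
mass = 4.014 × 263.01 = 1056 g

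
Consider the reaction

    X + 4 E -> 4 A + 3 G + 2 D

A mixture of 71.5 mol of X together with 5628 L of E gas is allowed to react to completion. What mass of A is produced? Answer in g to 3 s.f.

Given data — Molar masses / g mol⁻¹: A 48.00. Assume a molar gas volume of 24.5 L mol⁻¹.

n(X) = 71.50 mol
n(E) = 5628 / 24.5 = 229.7 mol
n/ν → X: 71.50, E: 57.43; E is limiting.
n(A) = (4/4) × 229.7 = 229.7 mol
mass = 229.7 × 48.00 = 11030 g

11000 g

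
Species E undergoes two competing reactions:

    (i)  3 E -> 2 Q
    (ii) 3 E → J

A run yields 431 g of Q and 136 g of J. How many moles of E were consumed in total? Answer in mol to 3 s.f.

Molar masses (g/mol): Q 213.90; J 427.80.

3.98 mol

n(Q) = 431 / 213.90 = 2.015 mol
n(J) = 136 / 427.80 = 0.3179 mol
n(E) via (i) = (3/2)×2.015 = 3.023 mol
n(E) via (ii) = (3/1)×0.3179 = 0.9537 mol
total n(E) = 3.023 + 0.9537 = 3.977 mol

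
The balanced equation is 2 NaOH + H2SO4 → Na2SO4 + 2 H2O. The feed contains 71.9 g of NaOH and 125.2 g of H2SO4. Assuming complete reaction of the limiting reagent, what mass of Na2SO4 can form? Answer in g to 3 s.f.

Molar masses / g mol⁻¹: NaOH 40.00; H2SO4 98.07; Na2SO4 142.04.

128 g

n(NaOH) = 71.90 / 40.00 = 1.798 mol
n(H2SO4) = 125.2 / 98.07 = 1.277 mol
n/ν for NaOH = 1.798/2 = 0.8990
n/ν for H2SO4 = 1.277/1 = 1.277
Smallest n/ν is NaOH → limiting reagent.
n(Na2SO4) = (1/2) × 1.798 = 0.8990 mol
mass = 0.8990 × 142.04 = 127.7 g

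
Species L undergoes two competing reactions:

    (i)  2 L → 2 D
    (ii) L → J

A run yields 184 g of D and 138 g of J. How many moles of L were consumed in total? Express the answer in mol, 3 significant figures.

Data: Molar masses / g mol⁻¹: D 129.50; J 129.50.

2.49 mol

n(D) = 184 / 129.50 = 1.421 mol
n(J) = 138 / 129.50 = 1.066 mol
n(L) via (i) = (2/2)×1.421 = 1.421 mol
n(L) via (ii) = (1/1)×1.066 = 1.066 mol
total n(L) = 1.421 + 1.066 = 2.487 mol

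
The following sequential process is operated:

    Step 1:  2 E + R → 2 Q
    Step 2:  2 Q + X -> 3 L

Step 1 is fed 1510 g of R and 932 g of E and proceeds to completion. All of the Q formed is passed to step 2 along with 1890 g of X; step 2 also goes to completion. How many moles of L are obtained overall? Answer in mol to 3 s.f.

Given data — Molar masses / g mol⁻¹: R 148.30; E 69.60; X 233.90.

Step 1:
n(R) = 1510 / 148.30 = 10.18 mol
n(E) = 932.0 / 69.60 = 13.39 mol
n/ν → R: 10.18, E: 6.695; E is limiting.
n(Q) produced = (2/2) × 13.39 = 13.39 mol
Step 2:
n(Q) available = 13.39 mol
n(X) = 1890 / 233.90 = 8.080 mol
n/ν → Q: 6.695, X: 8.080; Q is limiting.
n(L) = (3/2) × 13.39 = 20.09 mol

20.1 mol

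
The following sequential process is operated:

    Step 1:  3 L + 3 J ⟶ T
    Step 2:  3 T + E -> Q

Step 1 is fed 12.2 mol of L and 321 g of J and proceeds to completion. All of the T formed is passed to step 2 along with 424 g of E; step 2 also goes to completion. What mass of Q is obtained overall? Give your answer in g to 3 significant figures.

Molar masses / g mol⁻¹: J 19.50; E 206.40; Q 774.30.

1050 g

Step 1:
n(L) = 12.20 mol
n(J) = 321.0 / 19.50 = 16.46 mol
n/ν for L = 12.20/3 = 4.067
n/ν for J = 16.46/3 = 5.487
Smallest n/ν is L → limiting reagent.
n(T) produced = (1/3) × 12.20 = 4.067 mol
Step 2:
n(T) available = 4.067 mol
n(E) = 424.0 / 206.40 = 2.054 mol
n/ν for T = 4.067/3 = 1.356
n/ν for E = 2.054/1 = 2.054
Smallest n/ν is T → limiting reagent.
n(Q) = (1/3) × 4.067 = 1.356 mol
mass = 1.356 × 774.30 = 1050 g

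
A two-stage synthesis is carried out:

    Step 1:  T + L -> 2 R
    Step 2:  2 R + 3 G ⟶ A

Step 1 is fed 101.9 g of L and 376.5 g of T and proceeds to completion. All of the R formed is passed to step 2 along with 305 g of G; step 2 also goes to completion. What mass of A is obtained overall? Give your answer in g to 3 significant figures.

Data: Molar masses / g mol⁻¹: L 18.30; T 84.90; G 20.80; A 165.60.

734 g

Step 1:
n(L) = 101.9 / 18.30 = 5.568 mol
n(T) = 376.5 / 84.90 = 4.435 mol
n/ν for L = 5.568/1 = 5.568
n/ν for T = 4.435/1 = 4.435
Smallest n/ν is T → limiting reagent.
n(R) produced = (2/1) × 4.435 = 8.870 mol
Step 2:
n(R) available = 8.870 mol
n(G) = 305.0 / 20.80 = 14.66 mol
n/ν for R = 8.870/2 = 4.435
n/ν for G = 14.66/3 = 4.887
Smallest n/ν is R → limiting reagent.
n(A) = (1/2) × 8.870 = 4.435 mol
mass = 4.435 × 165.60 = 734.4 g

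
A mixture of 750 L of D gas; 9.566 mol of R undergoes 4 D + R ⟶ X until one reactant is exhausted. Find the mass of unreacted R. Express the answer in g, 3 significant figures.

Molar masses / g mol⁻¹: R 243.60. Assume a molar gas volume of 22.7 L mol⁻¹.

n(D) = 750.0 / 22.7 = 33.04 mol
n(R) = 9.566 mol
n/ν → D: 8.260, R: 9.566; D is limiting.
R consumed = (1/4) × 33.04 = 8.260 mol
R remaining = 9.566 − 8.260 = 1.306 mol
mass = 1.306 × 243.60 = 318.1 g

318 g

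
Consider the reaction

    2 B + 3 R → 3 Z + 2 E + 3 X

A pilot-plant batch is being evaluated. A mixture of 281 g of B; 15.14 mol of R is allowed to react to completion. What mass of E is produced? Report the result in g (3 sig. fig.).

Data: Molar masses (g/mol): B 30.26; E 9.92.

92.1 g

n(B) = 281.0 / 30.26 = 9.286 mol
n(R) = 15.14 mol
n/ν for B = 9.286/2 = 4.643
n/ν for R = 15.14/3 = 5.047
Smallest n/ν is B → limiting reagent.
n(E) = (2/2) × 9.286 = 9.286 mol
mass = 9.286 × 9.92 = 92.12 g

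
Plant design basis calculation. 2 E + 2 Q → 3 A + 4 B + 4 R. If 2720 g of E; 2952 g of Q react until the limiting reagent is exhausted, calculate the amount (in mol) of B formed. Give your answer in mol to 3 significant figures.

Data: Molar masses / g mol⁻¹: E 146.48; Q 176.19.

n(E) = 2720 / 146.48 = 18.57 mol
n(Q) = 2952 / 176.19 = 16.75 mol
n/ν for E = 18.57/2 = 9.285
n/ν for Q = 16.75/2 = 8.375
Smallest n/ν is Q → limiting reagent.
n(B) = (4/2) × 16.75 = 33.50 mol

33.5 mol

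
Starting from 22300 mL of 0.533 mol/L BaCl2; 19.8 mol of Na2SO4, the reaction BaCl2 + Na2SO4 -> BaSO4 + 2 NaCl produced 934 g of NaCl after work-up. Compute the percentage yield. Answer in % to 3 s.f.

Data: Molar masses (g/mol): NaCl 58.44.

n(BaCl2) = 0.533 × 22300/1000 = 11.89 mol
n(Na2SO4) = 19.80 mol
n/ν for BaCl2 = 11.89/1 = 11.89
n/ν for Na2SO4 = 19.80/1 = 19.80
Smallest n/ν is BaCl2 → limiting reagent.
theoretical n(NaCl) = (2/1) × 11.89 = 23.78 mol → 1390 g
% yield = 934 / 1390 × 100 = 67.19 %

67.2 %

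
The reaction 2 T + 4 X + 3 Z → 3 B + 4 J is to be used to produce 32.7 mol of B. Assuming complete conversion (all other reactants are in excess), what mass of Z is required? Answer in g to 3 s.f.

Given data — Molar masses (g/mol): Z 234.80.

7680 g

n(B) = 32.70 mol
n(Z) = (3/3) × 32.70 = 32.70 mol
mass = 32.70 × 234.80 = 7678 g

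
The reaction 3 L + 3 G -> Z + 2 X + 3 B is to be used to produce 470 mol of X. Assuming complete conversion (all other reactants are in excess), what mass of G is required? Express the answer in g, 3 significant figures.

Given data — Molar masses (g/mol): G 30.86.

21800 g

n(X) = 470.0 mol
n(G) = (3/2) × 470.0 = 705.0 mol
mass = 705.0 × 30.86 = 21760 g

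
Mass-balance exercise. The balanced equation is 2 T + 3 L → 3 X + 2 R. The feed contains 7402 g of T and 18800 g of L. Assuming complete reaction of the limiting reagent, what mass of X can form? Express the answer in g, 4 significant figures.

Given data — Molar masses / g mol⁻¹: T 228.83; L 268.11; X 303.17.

n(T) = 7402 / 228.83 = 32.35 mol
n(L) = 18800 / 268.11 = 70.12 mol
n/ν → T: 16.18, L: 23.37; T is limiting.
n(X) = (3/2) × 32.35 = 48.53 mol
mass = 48.53 × 303.17 = 14710 g

14710 g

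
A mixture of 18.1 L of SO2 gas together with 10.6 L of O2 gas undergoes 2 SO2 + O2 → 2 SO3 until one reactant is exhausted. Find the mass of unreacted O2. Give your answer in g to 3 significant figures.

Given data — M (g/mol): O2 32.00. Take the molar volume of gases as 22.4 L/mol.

n(SO2) = 18.10 / 22.4 = 0.8080 mol
n(O2) = 10.60 / 22.4 = 0.4732 mol
n/ν → SO2: 0.4040, O2: 0.4732; SO2 is limiting.
O2 consumed = (1/2) × 0.8080 = 0.4040 mol
O2 remaining = 0.4732 − 0.4040 = 0.06920 mol
mass = 0.06920 × 32.00 = 2.214 g

2.21 g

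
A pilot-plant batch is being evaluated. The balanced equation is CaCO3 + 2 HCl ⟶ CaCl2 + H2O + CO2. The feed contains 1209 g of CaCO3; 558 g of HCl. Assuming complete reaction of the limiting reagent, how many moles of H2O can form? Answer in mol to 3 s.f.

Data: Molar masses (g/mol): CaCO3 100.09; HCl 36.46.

7.65 mol

n(CaCO3) = 1209 / 100.09 = 12.08 mol
n(HCl) = 558.0 / 36.46 = 15.30 mol
n/ν for CaCO3 = 12.08/1 = 12.08
n/ν for HCl = 15.30/2 = 7.650
Smallest n/ν is HCl → limiting reagent.
n(H2O) = (1/2) × 15.30 = 7.650 mol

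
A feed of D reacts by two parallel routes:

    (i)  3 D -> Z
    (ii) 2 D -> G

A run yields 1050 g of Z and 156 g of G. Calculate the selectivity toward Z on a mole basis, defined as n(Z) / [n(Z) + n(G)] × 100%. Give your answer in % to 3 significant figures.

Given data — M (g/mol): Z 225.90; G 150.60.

81.8 %

n(Z) = 1050 / 225.90 = 4.648 mol
n(G) = 156 / 150.60 = 1.036 mol
selectivity = 4.648/(4.648+1.036) × 100 = 81.77 %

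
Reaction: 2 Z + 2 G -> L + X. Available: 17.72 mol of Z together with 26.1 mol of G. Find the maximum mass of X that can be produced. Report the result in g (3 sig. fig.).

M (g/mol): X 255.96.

2270 g

n(Z) = 17.72 mol
n(G) = 26.10 mol
n/ν → Z: 8.860, G: 13.05; Z is limiting.
n(X) = (1/2) × 17.72 = 8.860 mol
mass = 8.860 × 255.96 = 2268 g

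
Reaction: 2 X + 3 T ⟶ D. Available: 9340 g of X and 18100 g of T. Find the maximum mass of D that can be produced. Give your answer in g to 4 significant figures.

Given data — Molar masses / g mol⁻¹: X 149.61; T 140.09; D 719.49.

22460 g

n(X) = 9340 / 149.61 = 62.43 mol
n(T) = 18100 / 140.09 = 129.2 mol
n/ν for X = 62.43/2 = 31.22
n/ν for T = 129.2/3 = 43.07
Smallest n/ν is X → limiting reagent.
n(D) = (1/2) × 62.43 = 31.22 mol
mass = 31.22 × 719.49 = 22460 g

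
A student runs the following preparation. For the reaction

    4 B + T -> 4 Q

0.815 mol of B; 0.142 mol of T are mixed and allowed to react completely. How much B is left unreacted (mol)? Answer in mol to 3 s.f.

n(B) = 0.8150 mol
n(T) = 0.1420 mol
n/ν for B = 0.8150/4 = 0.2038
n/ν for T = 0.1420/1 = 0.1420
Smallest n/ν is T → limiting reagent.
B consumed = (4/1) × 0.1420 = 0.5680 mol
B remaining = 0.8150 − 0.5680 = 0.2470 mol

0.247 mol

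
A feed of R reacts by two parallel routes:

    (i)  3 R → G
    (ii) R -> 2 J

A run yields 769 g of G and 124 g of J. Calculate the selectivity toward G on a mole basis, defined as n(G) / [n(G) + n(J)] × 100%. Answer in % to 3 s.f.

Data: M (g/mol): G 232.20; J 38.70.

50.8 %

n(G) = 769 / 232.20 = 3.312 mol
n(J) = 124 / 38.70 = 3.204 mol
selectivity = 3.312/(3.312+3.204) × 100 = 50.83 %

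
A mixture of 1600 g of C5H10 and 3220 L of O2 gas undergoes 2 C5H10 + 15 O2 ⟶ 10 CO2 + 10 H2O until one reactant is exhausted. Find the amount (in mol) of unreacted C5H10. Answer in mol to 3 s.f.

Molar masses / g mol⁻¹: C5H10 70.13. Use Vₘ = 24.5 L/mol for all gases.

n(C5H10) = 1600 / 70.13 = 22.81 mol
n(O2) = 3220 / 24.5 = 131.4 mol
n/ν → C5H10: 11.41, O2: 8.760; O2 is limiting.
C5H10 consumed = (2/15) × 131.4 = 17.52 mol
C5H10 remaining = 22.81 − 17.52 = 5.290 mol

5.29 mol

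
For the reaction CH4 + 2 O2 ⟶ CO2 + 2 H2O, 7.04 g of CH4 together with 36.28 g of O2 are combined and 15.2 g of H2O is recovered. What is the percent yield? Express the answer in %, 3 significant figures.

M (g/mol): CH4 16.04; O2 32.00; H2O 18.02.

n(CH4) = 7.040 / 16.04 = 0.4389 mol
n(O2) = 36.28 / 32.00 = 1.134 mol
n/ν → CH4: 0.4389, O2: 0.5670; CH4 is limiting.
theoretical n(H2O) = (2/1) × 0.4389 = 0.8778 mol → 15.82 g
% yield = 15.2 / 15.82 × 100 = 96.08 %

96.1 %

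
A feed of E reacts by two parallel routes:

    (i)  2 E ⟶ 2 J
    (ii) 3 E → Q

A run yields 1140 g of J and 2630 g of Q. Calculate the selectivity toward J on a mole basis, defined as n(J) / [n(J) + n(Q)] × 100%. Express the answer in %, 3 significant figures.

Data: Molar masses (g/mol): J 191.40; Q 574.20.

n(J) = 1140 / 191.40 = 5.956 mol
n(Q) = 2630 / 574.20 = 4.580 mol
selectivity = 5.956/(5.956+4.580) × 100 = 56.53 %

56.5 %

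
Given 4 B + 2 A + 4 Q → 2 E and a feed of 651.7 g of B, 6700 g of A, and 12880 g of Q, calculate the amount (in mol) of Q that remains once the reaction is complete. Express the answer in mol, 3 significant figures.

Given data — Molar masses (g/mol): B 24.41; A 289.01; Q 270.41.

20.9 mol

n(B) = 651.7 / 24.41 = 26.70 mol
n(A) = 6700 / 289.01 = 23.18 mol
n(Q) = 12880 / 270.41 = 47.63 mol
n/ν for B = 26.70/4 = 6.675
n/ν for A = 23.18/2 = 11.59
n/ν for Q = 47.63/4 = 11.91
Smallest n/ν is B → limiting reagent.
Q consumed = (4/4) × 26.70 = 26.70 mol
Q remaining = 47.63 − 26.70 = 20.93 mol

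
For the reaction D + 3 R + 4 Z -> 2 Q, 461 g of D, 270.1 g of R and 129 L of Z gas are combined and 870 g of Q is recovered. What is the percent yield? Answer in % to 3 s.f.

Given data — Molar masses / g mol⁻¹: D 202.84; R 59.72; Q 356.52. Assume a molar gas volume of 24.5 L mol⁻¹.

n(D) = 461.0 / 202.84 = 2.273 mol
n(R) = 270.1 / 59.72 = 4.523 mol
n(Z) = 129.0 / 24.5 = 5.265 mol
n/ν for D = 2.273/1 = 2.273
n/ν for R = 4.523/3 = 1.508
n/ν for Z = 5.265/4 = 1.316
Smallest n/ν is Z → limiting reagent.
theoretical n(Q) = (2/4) × 5.265 = 2.633 mol → 938.7 g
% yield = 870 / 938.7 × 100 = 92.68 %

92.7 %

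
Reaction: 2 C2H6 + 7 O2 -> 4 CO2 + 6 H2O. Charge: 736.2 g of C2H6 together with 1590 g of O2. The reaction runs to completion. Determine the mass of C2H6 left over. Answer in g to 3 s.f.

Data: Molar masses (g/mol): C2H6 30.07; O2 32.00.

309 g

n(C2H6) = 736.2 / 30.07 = 24.48 mol
n(O2) = 1590 / 32.00 = 49.69 mol
n/ν → C2H6: 12.24, O2: 7.099; O2 is limiting.
C2H6 consumed = (2/7) × 49.69 = 14.20 mol
C2H6 remaining = 24.48 − 14.20 = 10.28 mol
mass = 10.28 × 30.07 = 309.1 g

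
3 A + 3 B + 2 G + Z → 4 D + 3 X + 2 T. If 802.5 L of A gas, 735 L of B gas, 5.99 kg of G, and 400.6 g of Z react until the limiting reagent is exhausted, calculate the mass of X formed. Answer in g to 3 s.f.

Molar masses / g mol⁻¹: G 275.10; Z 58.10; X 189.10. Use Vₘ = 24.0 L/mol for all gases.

n(A) = 802.5 / 24.0 = 33.44 mol
n(B) = 735.0 / 24.0 = 30.63 mol
n(G) = 5.990×1000 / 275.10 = 21.77 mol
n(Z) = 400.6 / 58.10 = 6.895 mol
n/ν → A: 11.15, B: 10.21, G: 10.89, Z: 6.895; Z is limiting.
n(X) = (3/1) × 6.895 = 20.69 mol
mass = 20.69 × 189.10 = 3912 g

3910 g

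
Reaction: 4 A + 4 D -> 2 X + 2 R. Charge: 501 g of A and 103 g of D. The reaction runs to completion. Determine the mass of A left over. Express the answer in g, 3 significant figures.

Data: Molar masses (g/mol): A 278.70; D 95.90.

n(A) = 501.0 / 278.70 = 1.798 mol
n(D) = 103.0 / 95.90 = 1.074 mol
n/ν for A = 1.798/4 = 0.4495
n/ν for D = 1.074/4 = 0.2685
Smallest n/ν is D → limiting reagent.
A consumed = (4/4) × 1.074 = 1.074 mol
A remaining = 1.798 − 1.074 = 0.7240 mol
mass = 0.7240 × 278.70 = 201.8 g

202 g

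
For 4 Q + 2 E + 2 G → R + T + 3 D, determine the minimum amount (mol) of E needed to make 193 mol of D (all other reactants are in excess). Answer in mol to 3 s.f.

n(D) = 193.0 mol
n(E) = (2/3) × 193.0 = 128.7 mol

129 mol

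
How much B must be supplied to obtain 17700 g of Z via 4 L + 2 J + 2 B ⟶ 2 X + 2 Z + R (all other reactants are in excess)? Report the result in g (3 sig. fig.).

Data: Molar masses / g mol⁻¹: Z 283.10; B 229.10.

14300 g

n(Z) = 17700 / 283.10 = 62.52 mol
n(B) = (2/2) × 62.52 = 62.52 mol
mass = 62.52 × 229.10 = 14320 g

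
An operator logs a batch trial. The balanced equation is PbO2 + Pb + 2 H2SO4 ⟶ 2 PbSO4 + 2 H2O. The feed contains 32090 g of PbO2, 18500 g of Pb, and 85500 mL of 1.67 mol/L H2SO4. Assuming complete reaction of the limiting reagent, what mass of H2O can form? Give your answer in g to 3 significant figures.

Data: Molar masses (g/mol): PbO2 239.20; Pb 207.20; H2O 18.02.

2570 g

n(PbO2) = 32090 / 239.20 = 134.2 mol
n(Pb) = 18500 / 207.20 = 89.29 mol
n(H2SO4) = 1.67 × 85500/1000 = 142.8 mol
n/ν for PbO2 = 134.2/1 = 134.2
n/ν for Pb = 89.29/1 = 89.29
n/ν for H2SO4 = 142.8/2 = 71.40
Smallest n/ν is H2SO4 → limiting reagent.
n(H2O) = (2/2) × 142.8 = 142.8 mol
mass = 142.8 × 18.02 = 2573 g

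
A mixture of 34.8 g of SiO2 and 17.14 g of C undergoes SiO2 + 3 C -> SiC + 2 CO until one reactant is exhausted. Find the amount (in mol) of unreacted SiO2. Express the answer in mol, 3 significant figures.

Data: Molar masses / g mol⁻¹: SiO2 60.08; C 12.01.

0.104 mol

n(SiO2) = 34.80 / 60.08 = 0.5792 mol
n(C) = 17.14 / 12.01 = 1.427 mol
n/ν for SiO2 = 0.5792/1 = 0.5792
n/ν for C = 1.427/3 = 0.4757
Smallest n/ν is C → limiting reagent.
SiO2 consumed = (1/3) × 1.427 = 0.4757 mol
SiO2 remaining = 0.5792 − 0.4757 = 0.1035 mol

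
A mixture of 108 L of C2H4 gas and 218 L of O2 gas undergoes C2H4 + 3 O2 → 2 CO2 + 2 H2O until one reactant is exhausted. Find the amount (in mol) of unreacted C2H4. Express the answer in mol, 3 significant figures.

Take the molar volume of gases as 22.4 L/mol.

1.58 mol

n(C2H4) = 108.0 / 22.4 = 4.821 mol
n(O2) = 218.0 / 22.4 = 9.732 mol
n/ν for C2H4 = 4.821/1 = 4.821
n/ν for O2 = 9.732/3 = 3.244
Smallest n/ν is O2 → limiting reagent.
C2H4 consumed = (1/3) × 9.732 = 3.244 mol
C2H4 remaining = 4.821 − 3.244 = 1.577 mol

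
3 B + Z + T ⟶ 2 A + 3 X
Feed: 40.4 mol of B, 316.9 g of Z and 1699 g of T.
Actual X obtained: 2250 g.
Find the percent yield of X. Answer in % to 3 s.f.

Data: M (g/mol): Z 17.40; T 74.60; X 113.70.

n(B) = 40.40 mol
n(Z) = 316.9 / 17.40 = 18.21 mol
n(T) = 1699 / 74.60 = 22.77 mol
n/ν for B = 40.40/3 = 13.47
n/ν for Z = 18.21/1 = 18.21
n/ν for T = 22.77/1 = 22.77
Smallest n/ν is B → limiting reagent.
theoretical n(X) = (3/3) × 40.40 = 40.40 mol → 4593 g
% yield = 2250 / 4593 × 100 = 48.99 %

49.0 %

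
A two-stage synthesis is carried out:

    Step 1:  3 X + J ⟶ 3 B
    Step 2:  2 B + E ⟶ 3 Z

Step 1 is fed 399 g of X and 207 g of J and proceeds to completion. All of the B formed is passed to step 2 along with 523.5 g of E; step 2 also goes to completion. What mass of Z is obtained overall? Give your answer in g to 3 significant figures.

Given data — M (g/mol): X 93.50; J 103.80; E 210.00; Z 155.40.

995 g

Step 1:
n(X) = 399.0 / 93.50 = 4.267 mol
n(J) = 207.0 / 103.80 = 1.994 mol
n/ν for X = 4.267/3 = 1.422
n/ν for J = 1.994/1 = 1.994
Smallest n/ν is X → limiting reagent.
n(B) produced = (3/3) × 4.267 = 4.267 mol
Step 2:
n(B) available = 4.267 mol
n(E) = 523.5 / 210.00 = 2.493 mol
n/ν for B = 4.267/2 = 2.134
n/ν for E = 2.493/1 = 2.493
Smallest n/ν is B → limiting reagent.
n(Z) = (3/2) × 4.267 = 6.401 mol
mass = 6.401 × 155.40 = 994.7 g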